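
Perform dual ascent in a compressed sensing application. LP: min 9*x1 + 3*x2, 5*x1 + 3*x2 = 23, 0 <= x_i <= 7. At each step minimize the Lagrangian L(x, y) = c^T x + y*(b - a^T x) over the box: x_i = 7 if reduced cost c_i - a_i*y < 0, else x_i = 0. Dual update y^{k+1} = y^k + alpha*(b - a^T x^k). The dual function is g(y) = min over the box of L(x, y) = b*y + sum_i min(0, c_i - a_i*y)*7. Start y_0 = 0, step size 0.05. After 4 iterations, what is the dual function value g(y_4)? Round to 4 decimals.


Dual ascent for LP: min 9*x1 + 3*x2, 5*x1 + 3*x2 = 23, 0 <= x_i <= 7
Step 1: y^k = 0.0, reduced costs: (9.0, 3.0)
  x^k = (0.0, 0.0), subgradient = b - a^T x = 23.0
  y^{k+1} = 0.0 + 0.05*23.0 = 1.15
Step 2: y^k = 1.15, reduced costs: (3.25, -0.45)
  x^k = (0.0, 7.0), subgradient = b - a^T x = 2.0
  y^{k+1} = 1.15 + 0.05*2.0 = 1.25
Step 3: y^k = 1.25, reduced costs: (2.75, -0.75)
  x^k = (0.0, 7.0), subgradient = b - a^T x = 2.0
  y^{k+1} = 1.25 + 0.05*2.0 = 1.35
Step 4: y^k = 1.35, reduced costs: (2.25, -1.05)
  x^k = (0.0, 7.0), subgradient = b - a^T x = 2.0
  y^{k+1} = 1.35 + 0.05*2.0 = 1.45
Dual objective at y_4 = 1.45: reduced costs (1.75, -1.35), box minimizer x = (0.0, 7.0)
g(y_4) = b*y + (c1 - a1*y)*x1 + (c2 - a2*y)*x2 = 23*1.45 + 1.75*0.0 + (-1.35)*7.0 = 33.35 + 0.0 - 9.45 = 23.9


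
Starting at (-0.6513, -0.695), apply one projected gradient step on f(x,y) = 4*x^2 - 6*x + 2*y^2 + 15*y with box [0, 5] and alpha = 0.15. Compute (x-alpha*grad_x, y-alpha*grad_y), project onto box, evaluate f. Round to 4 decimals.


Step 1: Compute gradient at (-0.6513, -0.695).
grad_x = 2*4*-0.6513 - 6 = -11.2104
grad_y = 2*2*-0.695 + 15 = 12.22
Step 2: Gradient step.
x_raw = -0.6513 - 0.15*-11.2104 = 1.0303
y_raw = -0.695 - 0.15*12.22 = -2.528
Step 3: Project onto [0, 5].
x_proj = clip(1.0303) = 1.0303
y_proj = clip(-2.528) = 0.0
Step 4: Evaluate f.
f(1.0303, 0.0) = -1.9358


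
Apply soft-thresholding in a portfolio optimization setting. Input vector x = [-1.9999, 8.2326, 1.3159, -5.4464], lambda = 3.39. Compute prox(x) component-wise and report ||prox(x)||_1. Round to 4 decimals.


Soft-thresholding with lambda = 3.39:
prox(-1.9999) = sign(-1.9999)*max(|-1.9999| - 3.39, 0) = 0.0
prox(8.2326) = sign(8.2326)*max(|8.2326| - 3.39, 0) = 4.8426
prox(1.3159) = sign(1.3159)*max(|1.3159| - 3.39, 0) = 0.0
prox(-5.4464) = sign(-5.4464)*max(|-5.4464| - 3.39, 0) = -2.0564
prox(x) = [0.0, 4.8426, 0.0, -2.0564]
||prox(x)||_1 = 0.0 + 4.8426 + 0.0 + 2.0564 = 6.899


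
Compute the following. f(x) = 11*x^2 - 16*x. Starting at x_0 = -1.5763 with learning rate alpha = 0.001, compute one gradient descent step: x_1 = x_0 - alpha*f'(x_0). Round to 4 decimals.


We compute the gradient at x_0 and apply the update.
f'(x) = 22*x - 16
f'(-1.5763) = 22*-1.5763 - 16 = -50.6786
x_1 = -1.5763 - 0.001*-50.6786 = -1.5256


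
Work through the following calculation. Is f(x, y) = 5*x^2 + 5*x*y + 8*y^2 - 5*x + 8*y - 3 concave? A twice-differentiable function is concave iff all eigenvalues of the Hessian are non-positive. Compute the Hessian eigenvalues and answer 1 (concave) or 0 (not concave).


The Hessian of f(x,y) = 5*x^2 + 5*x*y + 8*y^2 - 5*x + 8*y - 3 is:
H = [[10, 5], [5, 16]]
Trace = 10 + 16 = 26
Determinant = 10*16 - (5)^2 = 135
Discriminant = (26)^2 - 4*135 = 136.0
Eigenvalues: lambda_1 = 7.169, lambda_2 = 18.831
The function is not concave.

0


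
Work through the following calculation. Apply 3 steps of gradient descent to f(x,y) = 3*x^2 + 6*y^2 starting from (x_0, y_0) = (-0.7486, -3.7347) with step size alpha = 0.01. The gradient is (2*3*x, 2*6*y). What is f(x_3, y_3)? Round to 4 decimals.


Gradient descent on f(x,y) = 3*x^2 + 6*y^2.
Starting point: (-0.7486, -3.7347), alpha = 0.01
Step 1: grad_x = 2*3*-0.7486 = -4.4916, grad_y = 2*6*-3.7347 = -44.8164
  x_1 = -0.7486 - 0.01*-4.4916 = -0.7037
  y_1 = -3.7347 - 0.01*-44.8164 = -3.2865
Step 2: grad_x = 2*3*-0.7037 = -4.2221, grad_y = 2*6*-3.2865 = -39.4384
  x_2 = -0.7037 - 0.01*-4.2221 = -0.6615
  y_2 = -3.2865 - 0.01*-39.4384 = -2.8922
Step 3: grad_x = 2*3*-0.6615 = -3.9688, grad_y = 2*6*-2.8922 = -34.7058
  x_3 = -0.6615 - 0.01*-3.9688 = -0.6218
  y_3 = -2.8922 - 0.01*-34.7058 = -2.5451
f(-0.6218, -2.5451) = 3*(-0.6218)^2 + 6*(-2.5451)^2 = 40.0248


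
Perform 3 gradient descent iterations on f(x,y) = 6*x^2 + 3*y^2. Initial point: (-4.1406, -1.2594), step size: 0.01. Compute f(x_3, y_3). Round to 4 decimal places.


Gradient descent on f(x,y) = 6*x^2 + 3*y^2.
Starting point: (-4.1406, -1.2594), alpha = 0.01
Step 1: grad_x = 2*6*-4.1406 = -49.6872, grad_y = 2*3*-1.2594 = -7.5564
  x_1 = -4.1406 - 0.01*-49.6872 = -3.6437
  y_1 = -1.2594 - 0.01*-7.5564 = -1.1838
Step 2: grad_x = 2*6*-3.6437 = -43.7247, grad_y = 2*3*-1.1838 = -7.103
  x_2 = -3.6437 - 0.01*-43.7247 = -3.2065
  y_2 = -1.1838 - 0.01*-7.103 = -1.1128
Step 3: grad_x = 2*6*-3.2065 = -38.4778, grad_y = 2*3*-1.1128 = -6.6768
  x_3 = -3.2065 - 0.01*-38.4778 = -2.8217
  y_3 = -1.1128 - 0.01*-6.6768 = -1.046
f(-2.8217, -1.046) = 6*(-2.8217)^2 + 3*(-1.046)^2 = 51.0546


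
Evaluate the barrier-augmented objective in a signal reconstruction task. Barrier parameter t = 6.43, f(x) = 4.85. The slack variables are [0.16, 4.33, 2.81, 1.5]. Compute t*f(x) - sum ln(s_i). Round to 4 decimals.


Step 1: Compute log-barrier.
ln values: [-1.8326, 1.4656, 1.0332, 0.4055]
phi = -(-1.8326 + 1.4656 + 1.0332 + 0.4055) = -1.0716
Step 2: Compute augmented objective.
t*f(x) = 6.43*4.85 = 31.1855
Total = 31.1855 - 1.0716 = 30.1139


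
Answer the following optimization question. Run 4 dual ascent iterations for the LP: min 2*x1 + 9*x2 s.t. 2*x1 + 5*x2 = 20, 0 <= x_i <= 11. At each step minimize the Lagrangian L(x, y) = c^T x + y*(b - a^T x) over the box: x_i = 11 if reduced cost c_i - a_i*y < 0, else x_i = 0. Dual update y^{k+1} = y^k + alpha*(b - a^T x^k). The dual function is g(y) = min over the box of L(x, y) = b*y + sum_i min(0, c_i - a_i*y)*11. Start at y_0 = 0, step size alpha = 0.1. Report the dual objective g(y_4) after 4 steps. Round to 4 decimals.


Dual ascent for LP: min 2*x1 + 9*x2, 2*x1 + 5*x2 = 20, 0 <= x_i <= 11
Step 1: y^k = 0.0, reduced costs: (2.0, 9.0)
  x^k = (0.0, 0.0), subgradient = b - a^T x = 20.0
  y^{k+1} = 0.0 + 0.1*20.0 = 2.0
Step 2: y^k = 2.0, reduced costs: (-2.0, -1.0)
  x^k = (11.0, 11.0), subgradient = b - a^T x = -57.0
  y^{k+1} = 2.0 + 0.1*-57.0 = -3.7
Step 3: y^k = -3.7, reduced costs: (9.4, 27.5)
  x^k = (0.0, 0.0), subgradient = b - a^T x = 20.0
  y^{k+1} = -3.7 + 0.1*20.0 = -1.7
Step 4: y^k = -1.7, reduced costs: (5.4, 17.5)
  x^k = (0.0, 0.0), subgradient = b - a^T x = 20.0
  y^{k+1} = -1.7 + 0.1*20.0 = 0.3
Dual objective at y_4 = 0.3: reduced costs (1.4, 7.5), box minimizer x = (0.0, 0.0)
g(y_4) = b*y + (c1 - a1*y)*x1 + (c2 - a2*y)*x2 = 20*0.3 + 1.4*0.0 + 7.5*0.0 = 6.0 + 0.0 + 0.0 = 6.0


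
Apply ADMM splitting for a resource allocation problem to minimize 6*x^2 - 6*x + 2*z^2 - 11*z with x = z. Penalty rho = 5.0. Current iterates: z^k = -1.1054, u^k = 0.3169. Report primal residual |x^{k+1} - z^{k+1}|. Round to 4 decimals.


ADMM iteration with rho = 5.0, z^k = -1.1054, u^k = 0.3169
Step 1: x-update.
Minimize 6*x^2 - 6*x + (5.0/2)*(x + 1.1054 + 0.3169)^2
FOC: (2*6 + 5.0)*x = 6 + 5.0*(-1.1054 - 0.3169)
x^{k+1} = -0.0654
Step 2: z-update.
Minimize 2*z^2 - 11*z + (5.0/2)*(-0.0654 - z + 0.3169)^2
FOC: (2*2 + 5.0)*z = 11 + 5.0*(-0.0654 + 0.3169)
z^{k+1} = 1.362
Step 3: u-update.
u^{k+1} = 0.3169 - 0.0654 - 1.362 = -1.1104
Step 4: Primal residual = |-0.0654 - 1.362| = 1.4273


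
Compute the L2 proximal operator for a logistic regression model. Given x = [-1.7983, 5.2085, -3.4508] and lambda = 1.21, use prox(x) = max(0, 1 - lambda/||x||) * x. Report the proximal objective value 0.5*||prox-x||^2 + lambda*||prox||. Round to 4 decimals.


Step 1: Compute ||x||.
||x|| = 6.5016
Step 2: Compute scaling factor.
scale = max(0, 1 - 1.21/6.5016) = 0.8139
Step 3: prox(x) = [-1.4636, 4.2392, -2.8086]
||prox(x)|| = 5.2916
Step 4: Proximal objective.
0.5*||prox-x||^2 = 0.7321
lambda*||prox|| = 6.4028
Total = 7.1348


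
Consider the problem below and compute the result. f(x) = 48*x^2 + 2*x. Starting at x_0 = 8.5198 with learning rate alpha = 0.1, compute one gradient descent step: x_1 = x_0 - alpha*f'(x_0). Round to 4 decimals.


We compute the gradient at x_0 and apply the update.
f'(x) = 96*x + 2
f'(8.5198) = 96*8.5198 + 2 = 819.9008
x_1 = 8.5198 - 0.1*819.9008 = -73.4703


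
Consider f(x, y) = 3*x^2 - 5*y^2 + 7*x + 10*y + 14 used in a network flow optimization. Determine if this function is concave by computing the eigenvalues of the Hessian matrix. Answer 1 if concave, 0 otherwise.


The Hessian of f(x,y) = 3*x^2 - 5*y^2 + 7*x + 10*y + 14 is:
H = [[6, 0], [0, -10]]
Trace = 6 - 10 = -4
Determinant = 6*-10 - (0)^2 = -60
Discriminant = (-4)^2 - 4*-60 = 256.0
Eigenvalues: lambda_1 = -10.0, lambda_2 = 6.0
The function is not concave.

0


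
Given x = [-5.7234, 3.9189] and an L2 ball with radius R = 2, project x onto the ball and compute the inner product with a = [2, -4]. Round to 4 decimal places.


Step 1: Compute ||x|| (intermediates to 6 decimals).
||x|| = sqrt((-5.7234)^2 + 3.9189^2) = 6.936504
Step 2: Project.
Since ||x|| > R, scale = R/||x|| = 2/6.936504 = 0.28833, proj(x) = scale * x
proj(x) = [-1.650228, 1.129936]
Step 3: Dot product.
a^T * proj(x) = 2*(-1.650228) - 4*1.129936 = -7.8202


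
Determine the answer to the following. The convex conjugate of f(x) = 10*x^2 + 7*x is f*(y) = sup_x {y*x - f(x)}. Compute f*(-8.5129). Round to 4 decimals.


f*(y) = sup_x {y*x - a*x^2 - b*x} = sup_x {(y-b)*x - a*x^2}
FOC: (y - b) - 2a*x = 0 => x* = (y - b)/(2a)
x* = (-8.5129 - 7)/(2*10) = -0.7756
f*(-8.5129) = (y-b)^2/(4a) = (-8.5129 - 7)^2/(4*10)
= 240.6501/40 = 6.0163


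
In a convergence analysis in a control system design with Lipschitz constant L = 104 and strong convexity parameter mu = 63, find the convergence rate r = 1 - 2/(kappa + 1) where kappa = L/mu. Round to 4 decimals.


Step 1: Compute the condition number.
kappa = L/mu = 104/63 = 1.6508
Step 2: Compute the convergence rate.
r = 1 - 2/(kappa + 1) = 1 - 2*mu/(L + mu) = (L - mu)/(L + mu) = 41/167 = 0.2455


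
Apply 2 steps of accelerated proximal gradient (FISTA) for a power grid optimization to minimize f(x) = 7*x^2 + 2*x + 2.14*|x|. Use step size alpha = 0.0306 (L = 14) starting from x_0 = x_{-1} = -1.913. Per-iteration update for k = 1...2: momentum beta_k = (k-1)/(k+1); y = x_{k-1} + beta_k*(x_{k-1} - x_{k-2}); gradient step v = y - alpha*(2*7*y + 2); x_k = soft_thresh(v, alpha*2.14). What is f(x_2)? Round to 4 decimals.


FISTA on f(x) = 7*x^2 + 2*x + 2.14*|x|
L = 14, alpha = 0.0306
Iteration 1: beta = 0.0, y = -1.913 + 0.0*(-1.913 + 1.913) = -1.913
  grad(y) = -24.782, v = y - alpha*grad = -1.1547
  prox(v) = soft_thresh(-1.1547, 0.0655) = -1.0892
Iteration 2: beta = 0.3333, y = -1.0892 + 0.3333*(-1.0892 + 1.913) = -0.8146
  grad(y) = -9.4042, v = y - alpha*grad = -0.5268
  prox(v) = soft_thresh(-0.5268, 0.0655) = -0.4613
f(x_2) = 7*(-0.4613)^2 + 2*(-0.4613) + 2.14*|-0.4613| = 1.5544


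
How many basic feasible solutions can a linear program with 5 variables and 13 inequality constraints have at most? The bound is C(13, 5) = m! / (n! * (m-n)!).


Each vertex corresponds to some choice of n active constraints out of m, so the number of vertices is at most C(m, n) = m! / (n!(m-n)!).
m = 13, n = 5
Numerator: 13 * 12 * 11 * 10 * 9
Denominator: 5! = 120
C(13, 5) = 1287


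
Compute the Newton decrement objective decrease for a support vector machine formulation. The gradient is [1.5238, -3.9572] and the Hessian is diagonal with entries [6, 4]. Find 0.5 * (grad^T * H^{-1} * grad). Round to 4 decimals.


Step 1: H is diagonal, so H^(-1) * g = [0.254, -0.9893].
Step 2: g^T H^(-1) g = sum_i g_i^2 / H_ii
  = (1.5238)^2/6 + (-3.9572)^2/4
  = 0.387 + 3.9149 = 4.3019
Step 3: Objective decrease = 0.5 * g^T H^(-1) g = 2.1509


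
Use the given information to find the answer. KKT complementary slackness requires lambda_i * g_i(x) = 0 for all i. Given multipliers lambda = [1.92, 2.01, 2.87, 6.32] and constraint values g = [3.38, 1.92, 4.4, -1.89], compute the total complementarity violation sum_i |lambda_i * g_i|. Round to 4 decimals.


KKT complementary slackness check:
lambda_1 * g_1 = 1.92 * 3.38 = 6.4896
lambda_2 * g_2 = 2.01 * 1.92 = 3.8592
lambda_3 * g_3 = 2.87 * 4.4 = 12.628
lambda_4 * g_4 = 6.32 * -1.89 = -11.9448
Total violation = 6.4896 + 3.8592 + 12.628 + 11.9448 = 34.9216


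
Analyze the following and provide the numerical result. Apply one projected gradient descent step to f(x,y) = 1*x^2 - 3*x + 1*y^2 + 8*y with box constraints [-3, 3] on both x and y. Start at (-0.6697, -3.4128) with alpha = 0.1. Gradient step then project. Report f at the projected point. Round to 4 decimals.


Step 1: Compute gradient at (-0.6697, -3.4128).
grad_x = 2*1*-0.6697 - 3 = -4.3394
grad_y = 2*1*-3.4128 + 8 = 1.1744
Step 2: Gradient step.
x_raw = -0.6697 - 0.1*-4.3394 = -0.2358
y_raw = -3.4128 - 0.1*1.1744 = -3.5302
Step 3: Project onto [-3, 3].
x_proj = clip(-0.2358) = -0.2358
y_proj = clip(-3.5302) = -3.0
Step 4: Evaluate f.
f(-0.2358, -3.0) = -14.2371


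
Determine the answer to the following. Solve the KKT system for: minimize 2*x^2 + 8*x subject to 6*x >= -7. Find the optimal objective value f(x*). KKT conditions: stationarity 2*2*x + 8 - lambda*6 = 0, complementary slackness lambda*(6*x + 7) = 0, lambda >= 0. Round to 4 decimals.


Step 1: Try lambda = 0 (constraint inactive).
x_unc = -8/(2*2) = -2.0
Check: 6*-2.0 = -12.0 < -7 -- violated!
Step 2: Constraint must be active: 6*x = -7
x* = -7/6 = -1.1667 (rounded; the exact value -7/6 is used below)
lambda = (2*2*(-7/6) + 8)/6 = 0.5556
Step 3: Compute optimal value.
f(x*) = 2*(-7/6)^2 + 8*(-7/6) = -6.6111


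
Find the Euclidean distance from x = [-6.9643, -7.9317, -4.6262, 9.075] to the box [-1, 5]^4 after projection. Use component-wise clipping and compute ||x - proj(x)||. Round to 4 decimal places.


Project each component onto [-1, 5].
clip(-6.9643) = -1.0, clip(-7.9317) = -1.0, clip(-4.6262) = -1.0, clip(9.075) = 5.0
Projection = [-1.0, -1.0, -1.0, 5.0]
Squared diffs: [35.5729, 48.0485, 13.1493, 16.6056]
Distance = sqrt(113.3763) = 10.6478


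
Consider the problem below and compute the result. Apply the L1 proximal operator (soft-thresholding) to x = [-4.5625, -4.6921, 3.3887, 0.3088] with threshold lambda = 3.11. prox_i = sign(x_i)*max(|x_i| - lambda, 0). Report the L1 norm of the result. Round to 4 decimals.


Soft-thresholding with lambda = 3.11:
prox(-4.5625) = sign(-4.5625)*max(|-4.5625| - 3.11, 0) = -1.4525
prox(-4.6921) = sign(-4.6921)*max(|-4.6921| - 3.11, 0) = -1.5821
prox(3.3887) = sign(3.3887)*max(|3.3887| - 3.11, 0) = 0.2787
prox(0.3088) = sign(0.3088)*max(|0.3088| - 3.11, 0) = 0.0
prox(x) = [-1.4525, -1.5821, 0.2787, 0.0]
||prox(x)||_1 = 1.4525 + 1.5821 + 0.2787 + 0.0 = 3.3133


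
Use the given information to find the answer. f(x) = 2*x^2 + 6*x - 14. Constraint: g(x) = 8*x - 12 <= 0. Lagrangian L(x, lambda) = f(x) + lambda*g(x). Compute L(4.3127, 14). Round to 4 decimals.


Step 1: Evaluate f(x).
f(4.3127) = 2*4.3127^2 + 6*4.3127 - 14 = 49.075
Step 2: Evaluate g(x).
g(4.3127) = 8*4.3127 - 12 = 22.5016
Step 3: Compute Lagrangian.
L = 49.075 + 14*22.5016 = 364.0974


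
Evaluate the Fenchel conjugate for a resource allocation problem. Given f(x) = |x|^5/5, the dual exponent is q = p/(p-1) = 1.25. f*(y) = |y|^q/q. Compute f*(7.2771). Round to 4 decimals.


The conjugate exponent q satisfies 1/p + 1/q = 1.
p = 5, so q = 5/(5 - 1) = 1.25
|y|^q = 7.2771^1.25 = 11.9522
f*(7.2771) = 11.9522 / 1.25 = 9.5618


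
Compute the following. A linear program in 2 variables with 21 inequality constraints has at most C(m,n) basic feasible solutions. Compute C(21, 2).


Each vertex corresponds to some choice of n active constraints out of m, so the number of vertices is at most C(m, n) = m! / (n!(m-n)!).
m = 21, n = 2
Numerator: 21 * 20
Denominator: 2! = 2
C(21, 2) = 210


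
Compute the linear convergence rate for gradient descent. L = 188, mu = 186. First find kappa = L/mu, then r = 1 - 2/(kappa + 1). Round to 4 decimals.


Step 1: Compute the condition number.
kappa = L/mu = 188/186 = 1.0108
Step 2: Compute the convergence rate.
r = 1 - 2/(kappa + 1) = 1 - 2*mu/(L + mu) = (L - mu)/(L + mu) = 2/374 = 0.0053


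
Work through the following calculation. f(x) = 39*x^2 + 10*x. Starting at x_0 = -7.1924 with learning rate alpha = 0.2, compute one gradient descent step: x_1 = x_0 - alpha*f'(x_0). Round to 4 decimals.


We compute the gradient at x_0 and apply the update.
f'(x) = 78*x + 10
f'(-7.1924) = 78*-7.1924 + 10 = -551.0072
x_1 = -7.1924 - 0.2*-551.0072 = 103.009


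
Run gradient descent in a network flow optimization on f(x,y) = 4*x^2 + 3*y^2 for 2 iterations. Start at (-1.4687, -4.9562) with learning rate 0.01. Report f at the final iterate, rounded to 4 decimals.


Gradient descent on f(x,y) = 4*x^2 + 3*y^2.
Starting point: (-1.4687, -4.9562), alpha = 0.01
Step 1: grad_x = 2*4*-1.4687 = -11.7496, grad_y = 2*3*-4.9562 = -29.7372
  x_1 = -1.4687 - 0.01*-11.7496 = -1.3512
  y_1 = -4.9562 - 0.01*-29.7372 = -4.6588
Step 2: grad_x = 2*4*-1.3512 = -10.8096, grad_y = 2*3*-4.6588 = -27.953
  x_2 = -1.3512 - 0.01*-10.8096 = -1.2431
  y_2 = -4.6588 - 0.01*-27.953 = -4.3793
f(-1.2431, -4.3793) = 4*(-1.2431)^2 + 3*(-4.3793)^2 = 63.716


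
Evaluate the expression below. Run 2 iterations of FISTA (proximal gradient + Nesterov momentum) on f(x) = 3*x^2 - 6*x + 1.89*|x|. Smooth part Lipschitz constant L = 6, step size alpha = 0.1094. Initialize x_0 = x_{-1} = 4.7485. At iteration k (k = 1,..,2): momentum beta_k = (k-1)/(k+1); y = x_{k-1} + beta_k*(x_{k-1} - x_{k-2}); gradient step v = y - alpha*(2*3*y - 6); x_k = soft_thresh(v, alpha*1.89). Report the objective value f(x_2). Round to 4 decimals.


FISTA on f(x) = 3*x^2 - 6*x + 1.89*|x|
L = 6, alpha = 0.1094
Iteration 1: beta = 0.0, y = 4.7485 + 0.0*(4.7485 - 4.7485) = 4.7485
  grad(y) = 22.491, v = y - alpha*grad = 2.288
  prox(v) = soft_thresh(2.288, 0.2068) = 2.0812
Iteration 2: beta = 0.3333, y = 2.0812 + 0.3333*(2.0812 - 4.7485) = 1.1921
  grad(y) = 1.1527, v = y - alpha*grad = 1.066
  prox(v) = soft_thresh(1.066, 0.2068) = 0.8592
f(x_2) = 3*0.8592^2 - 6*0.8592 + 1.89*|0.8592| = -1.3166


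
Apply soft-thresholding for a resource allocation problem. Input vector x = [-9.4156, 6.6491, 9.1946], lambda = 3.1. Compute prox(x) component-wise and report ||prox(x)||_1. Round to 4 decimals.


Soft-thresholding with lambda = 3.1:
prox(-9.4156) = sign(-9.4156)*max(|-9.4156| - 3.1, 0) = -6.3156
prox(6.6491) = sign(6.6491)*max(|6.6491| - 3.1, 0) = 3.5491
prox(9.1946) = sign(9.1946)*max(|9.1946| - 3.1, 0) = 6.0946
prox(x) = [-6.3156, 3.5491, 6.0946]
||prox(x)||_1 = 6.3156 + 3.5491 + 6.0946 = 15.9593


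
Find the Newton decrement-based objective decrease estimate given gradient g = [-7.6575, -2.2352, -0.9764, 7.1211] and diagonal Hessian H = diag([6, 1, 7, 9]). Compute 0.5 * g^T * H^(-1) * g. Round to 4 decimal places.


Step 1: H is diagonal, so H^(-1) * g = [-1.2763, -2.2352, -0.1395, 0.7912].
Step 2: g^T H^(-1) g = sum_i g_i^2 / H_ii
  = (-7.6575)^2/6 + (-2.2352)^2/1 + (-0.9764)^2/7 + (7.1211)^2/9
  = 9.7729 + 4.9961 + 0.1362 + 5.6345 = 20.5396
Step 3: Objective decrease = 0.5 * g^T H^(-1) g = 10.2698


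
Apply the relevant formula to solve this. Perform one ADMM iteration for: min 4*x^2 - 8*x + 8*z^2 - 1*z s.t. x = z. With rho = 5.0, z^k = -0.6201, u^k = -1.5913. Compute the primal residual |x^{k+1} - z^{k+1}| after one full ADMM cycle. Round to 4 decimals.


ADMM iteration with rho = 5.0, z^k = -0.6201, u^k = -1.5913
Step 1: x-update.
Minimize 4*x^2 - 8*x + (5.0/2)*(x + 0.6201 - 1.5913)^2
FOC: (2*4 + 5.0)*x = 8 + 5.0*(-0.6201 + 1.5913)
x^{k+1} = 0.9889
Step 2: z-update.
Minimize 8*z^2 - 1*z + (5.0/2)*(0.9889 - z - 1.5913)^2
FOC: (2*8 + 5.0)*z = 1 + 5.0*(0.9889 - 1.5913)
z^{k+1} = -0.0958
Step 3: u-update.
u^{k+1} = -1.5913 + 0.9889 + 0.0958 = -0.5066
Step 4: Primal residual = |0.9889 + 0.0958| = 1.0847


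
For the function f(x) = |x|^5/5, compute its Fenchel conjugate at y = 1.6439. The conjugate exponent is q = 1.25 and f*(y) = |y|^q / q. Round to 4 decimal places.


The conjugate exponent q satisfies 1/p + 1/q = 1.
p = 5, so q = 5/(5 - 1) = 1.25
|y|^q = 1.6439^1.25 = 1.8614
f*(1.6439) = 1.8614 / 1.25 = 1.4891


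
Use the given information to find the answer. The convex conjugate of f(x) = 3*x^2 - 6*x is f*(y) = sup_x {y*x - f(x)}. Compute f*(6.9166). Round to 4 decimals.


f*(y) = sup_x {y*x - a*x^2 - b*x} = sup_x {(y-b)*x - a*x^2}
FOC: (y - b) - 2a*x = 0 => x* = (y - b)/(2a)
x* = (6.9166 + 6)/(2*3) = 2.1528
f*(6.9166) = (y-b)^2/(4a) = (6.9166 + 6)^2/(4*3)
= 166.8386/12 = 13.9032


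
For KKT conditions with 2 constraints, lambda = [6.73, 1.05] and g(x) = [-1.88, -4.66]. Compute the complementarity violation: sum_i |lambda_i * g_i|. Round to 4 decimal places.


KKT complementary slackness check:
lambda_1 * g_1 = 6.73 * -1.88 = -12.6524
lambda_2 * g_2 = 1.05 * -4.66 = -4.893
Total violation = 12.6524 + 4.893 = 17.5454


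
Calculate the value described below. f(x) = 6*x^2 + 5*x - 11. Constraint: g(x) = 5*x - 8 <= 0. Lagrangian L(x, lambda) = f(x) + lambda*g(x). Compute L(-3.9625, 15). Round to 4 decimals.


Step 1: Evaluate f(x).
f(-3.9625) = 6*(-3.9625)^2 + 5*(-3.9625) - 11 = 63.3959
Step 2: Evaluate g(x).
g(-3.9625) = 5*-3.9625 - 8 = -27.8125
Step 3: Compute Lagrangian.
L = 63.3959 + 15*-27.8125 = -353.7916


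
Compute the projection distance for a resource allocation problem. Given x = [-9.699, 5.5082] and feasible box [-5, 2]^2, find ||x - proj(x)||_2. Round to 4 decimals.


Project each component onto [-5, 2].
clip(-9.699) = -5.0, clip(5.5082) = 2.0
Projection = [-5.0, 2.0]
Squared diffs: [22.0806, 12.3075]
Distance = sqrt(34.3881) = 5.8641


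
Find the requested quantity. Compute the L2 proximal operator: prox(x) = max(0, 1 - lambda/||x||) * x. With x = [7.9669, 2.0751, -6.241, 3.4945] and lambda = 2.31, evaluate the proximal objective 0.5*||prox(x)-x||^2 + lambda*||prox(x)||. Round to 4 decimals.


Step 1: Compute ||x||.
||x|| = 10.9059
Step 2: Compute scaling factor.
scale = max(0, 1 - 2.31/10.9059) = 0.7882
Step 3: prox(x) = [6.2794, 1.6356, -4.9191, 2.7543]
||prox(x)|| = 8.5959
Step 4: Proximal objective.
0.5*||prox-x||^2 = 2.6681
lambda*||prox|| = 19.8565
Total = 22.5246


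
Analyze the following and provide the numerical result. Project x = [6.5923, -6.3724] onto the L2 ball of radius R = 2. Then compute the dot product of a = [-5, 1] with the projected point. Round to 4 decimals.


Step 1: Compute ||x|| (intermediates to 6 decimals).
||x|| = sqrt(6.5923^2 + (-6.3724)^2) = 9.168746
Step 2: Project.
Since ||x|| > R, scale = R/||x|| = 2/9.168746 = 0.218132, proj(x) = scale * x
proj(x) = [1.437992, -1.390024]
Step 3: Dot product.
a^T * proj(x) = -5*1.437992 + 1*(-1.390024) = -8.58


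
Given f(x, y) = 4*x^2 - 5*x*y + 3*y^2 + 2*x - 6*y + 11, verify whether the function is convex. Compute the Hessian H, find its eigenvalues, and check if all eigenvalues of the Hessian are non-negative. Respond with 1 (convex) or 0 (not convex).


The Hessian of f(x,y) = 4*x^2 - 5*x*y + 3*y^2 + 2*x - 6*y + 11 is:
H = [[8, -5], [-5, 6]]
Trace = 8 + 6 = 14
Determinant = 8*6 - (-5)^2 = 23
Discriminant = (14)^2 - 4*23 = 104.0
Eigenvalues: lambda_1 = 1.901, lambda_2 = 12.099
The function is convex.

1


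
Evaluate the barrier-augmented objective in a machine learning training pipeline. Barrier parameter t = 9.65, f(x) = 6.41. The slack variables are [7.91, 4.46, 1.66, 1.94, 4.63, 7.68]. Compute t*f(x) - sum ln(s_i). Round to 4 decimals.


Step 1: Compute log-barrier.
ln values: [2.0681, 1.4951, 0.5068, 0.6627, 1.5326, 2.0386]
phi = -(2.0681 + 1.4951 + 0.5068 + 0.6627 + 1.5326 + 2.0386) = -8.304
Step 2: Compute augmented objective.
t*f(x) = 9.65*6.41 = 61.8565
Total = 61.8565 - 8.304 = 53.5525


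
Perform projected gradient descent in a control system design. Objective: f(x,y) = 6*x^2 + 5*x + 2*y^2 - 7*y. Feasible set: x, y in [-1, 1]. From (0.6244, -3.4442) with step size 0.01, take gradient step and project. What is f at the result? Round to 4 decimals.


Step 1: Compute gradient at (0.6244, -3.4442).
grad_x = 2*6*0.6244 + 5 = 12.4928
grad_y = 2*2*-3.4442 - 7 = -20.7768
Step 2: Gradient step.
x_raw = 0.6244 - 0.01*12.4928 = 0.4995
y_raw = -3.4442 - 0.01*-20.7768 = -3.2364
Step 3: Project onto [-1, 1].
x_proj = clip(0.4995) = 0.4995
y_proj = clip(-3.2364) = -1.0
Step 4: Evaluate f.
f(0.4995, -1.0) = 12.9942


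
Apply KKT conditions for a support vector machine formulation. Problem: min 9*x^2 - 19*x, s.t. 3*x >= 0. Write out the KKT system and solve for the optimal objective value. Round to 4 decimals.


Step 1: Try lambda = 0 (constraint inactive).
Stationarity: 2*9*x - 19 = 0
x* = 19/(2*9) = 19/18 = 1.0556 (rounded; the exact value 19/18 is used below)
Check constraint: 3*1.0556 = 3.1668 >= 0 -- satisfied.
Step 2: Compute optimal value.
f(x*) = 9*(19/18)^2 - 19*(19/18) = -10.0278


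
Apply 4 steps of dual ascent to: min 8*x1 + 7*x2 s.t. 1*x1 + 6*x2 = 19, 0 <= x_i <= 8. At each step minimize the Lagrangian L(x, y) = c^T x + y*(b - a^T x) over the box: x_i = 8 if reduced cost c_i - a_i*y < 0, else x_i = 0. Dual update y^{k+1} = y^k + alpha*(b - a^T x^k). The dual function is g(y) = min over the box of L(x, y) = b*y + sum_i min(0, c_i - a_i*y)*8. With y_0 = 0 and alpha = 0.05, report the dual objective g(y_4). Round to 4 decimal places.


Dual ascent for LP: min 8*x1 + 7*x2, 1*x1 + 6*x2 = 19, 0 <= x_i <= 8
Step 1: y^k = 0.0, reduced costs: (8.0, 7.0)
  x^k = (0.0, 0.0), subgradient = b - a^T x = 19.0
  y^{k+1} = 0.0 + 0.05*19.0 = 0.95
Step 2: y^k = 0.95, reduced costs: (7.05, 1.3)
  x^k = (0.0, 0.0), subgradient = b - a^T x = 19.0
  y^{k+1} = 0.95 + 0.05*19.0 = 1.9
Step 3: y^k = 1.9, reduced costs: (6.1, -4.4)
  x^k = (0.0, 8.0), subgradient = b - a^T x = -29.0
  y^{k+1} = 1.9 + 0.05*-29.0 = 0.45
Step 4: y^k = 0.45, reduced costs: (7.55, 4.3)
  x^k = (0.0, 0.0), subgradient = b - a^T x = 19.0
  y^{k+1} = 0.45 + 0.05*19.0 = 1.4
Dual objective at y_4 = 1.4: reduced costs (6.6, -1.4), box minimizer x = (0.0, 8.0)
g(y_4) = b*y + (c1 - a1*y)*x1 + (c2 - a2*y)*x2 = 19*1.4 + 6.6*0.0 + (-1.4)*8.0 = 26.6 + 0.0 - 11.2 = 15.4


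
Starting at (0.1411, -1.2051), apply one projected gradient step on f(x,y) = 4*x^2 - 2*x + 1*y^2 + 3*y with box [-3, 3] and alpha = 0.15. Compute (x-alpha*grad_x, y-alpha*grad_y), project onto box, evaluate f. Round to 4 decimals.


Step 1: Compute gradient at (0.1411, -1.2051).
grad_x = 2*4*0.1411 - 2 = -0.8712
grad_y = 2*1*-1.2051 + 3 = 0.5898
Step 2: Gradient step.
x_raw = 0.1411 - 0.15*-0.8712 = 0.2718
y_raw = -1.2051 - 0.15*0.5898 = -1.2936
Step 3: Project onto [-3, 3].
x_proj = clip(0.2718) = 0.2718
y_proj = clip(-1.2936) = -1.2936
Step 4: Evaluate f.
f(0.2718, -1.2936) = -2.4555


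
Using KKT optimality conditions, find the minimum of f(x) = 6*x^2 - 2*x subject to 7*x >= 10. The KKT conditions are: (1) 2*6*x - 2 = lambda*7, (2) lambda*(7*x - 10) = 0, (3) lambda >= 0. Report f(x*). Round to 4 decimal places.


Step 1: Try lambda = 0 (constraint inactive).
x_unc = 2/(2*6) = 0.1667
Check: 7*0.1667 = 1.1669 < 10 -- violated!
Step 2: Constraint must be active: 7*x = 10
x* = 10/7 = 1.4286 (rounded; the exact value 10/7 is used below)
lambda = (2*6*(10/7) - 2)/7 = 2.1633
Step 3: Compute optimal value.
f(x*) = 6*(10/7)^2 - 2*(10/7) = 9.3878


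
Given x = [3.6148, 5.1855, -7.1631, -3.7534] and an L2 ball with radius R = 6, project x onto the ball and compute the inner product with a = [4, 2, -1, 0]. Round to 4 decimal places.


Step 1: Compute ||x|| (intermediates to 6 decimals).
||x|| = sqrt(3.6148^2 + 5.1855^2 + (-7.1631)^2 + (-3.7534)^2) = 10.26422
Step 2: Project.
Since ||x|| > R, scale = R/||x|| = 6/10.26422 = 0.584555, proj(x) = scale * x
proj(x) = [2.113049, 3.03121, -4.187226, -2.194069]
Step 3: Dot product.
a^T * proj(x) = 4*2.113049 + 2*3.03121 - 1*(-4.187226) + 0*(-2.194069) = 18.7018


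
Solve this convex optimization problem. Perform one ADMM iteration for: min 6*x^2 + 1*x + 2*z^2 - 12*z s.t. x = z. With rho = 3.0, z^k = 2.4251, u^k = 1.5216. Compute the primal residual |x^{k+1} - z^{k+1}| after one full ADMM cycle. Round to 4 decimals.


ADMM iteration with rho = 3.0, z^k = 2.4251, u^k = 1.5216
Step 1: x-update.
Minimize 6*x^2 + 1*x + (3.0/2)*(x - 2.4251 + 1.5216)^2
FOC: (2*6 + 3.0)*x = -1 + 3.0*(2.4251 - 1.5216)
x^{k+1} = 0.114
Step 2: z-update.
Minimize 2*z^2 - 12*z + (3.0/2)*(0.114 - z + 1.5216)^2
FOC: (2*2 + 3.0)*z = 12 + 3.0*(0.114 + 1.5216)
z^{k+1} = 2.4153
Step 3: u-update.
u^{k+1} = 1.5216 + 0.114 - 2.4153 = -0.7796
Step 4: Primal residual = |0.114 - 2.4153| = 2.3012


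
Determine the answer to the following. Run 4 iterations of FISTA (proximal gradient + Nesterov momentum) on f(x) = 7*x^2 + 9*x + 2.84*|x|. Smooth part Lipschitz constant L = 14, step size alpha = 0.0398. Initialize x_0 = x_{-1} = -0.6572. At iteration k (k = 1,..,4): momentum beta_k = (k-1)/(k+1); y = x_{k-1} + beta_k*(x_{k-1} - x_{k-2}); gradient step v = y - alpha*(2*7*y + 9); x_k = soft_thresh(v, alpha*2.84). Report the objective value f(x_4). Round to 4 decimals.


FISTA on f(x) = 7*x^2 + 9*x + 2.84*|x|
L = 14, alpha = 0.0398
Iteration 1: beta = 0.0, y = -0.6572 + 0.0*(-0.6572 + 0.6572) = -0.6572
  grad(y) = -0.2008, v = y - alpha*grad = -0.6492
  prox(v) = soft_thresh(-0.6492, 0.113) = -0.5362
Iteration 2: beta = 0.3333, y = -0.5362 + 0.3333*(-0.5362 + 0.6572) = -0.4958
  grad(y) = 2.0583, v = y - alpha*grad = -0.5778
  prox(v) = soft_thresh(-0.5778, 0.113) = -0.4647
Iteration 3: beta = 0.5, y = -0.4647 + 0.5*(-0.4647 + 0.5362) = -0.429
  grad(y) = 2.994, v = y - alpha*grad = -0.5482
  prox(v) = soft_thresh(-0.5482, 0.113) = -0.4351
Iteration 4: beta = 0.6, y = -0.4351 + 0.6*(-0.4351 + 0.4647) = -0.4174
  grad(y) = 3.1568, v = y - alpha*grad = -0.543
  prox(v) = soft_thresh(-0.543, 0.113) = -0.43
f(x_4) = 7*(-0.43)^2 + 9*(-0.43) + 2.84*|-0.43| = -1.3545


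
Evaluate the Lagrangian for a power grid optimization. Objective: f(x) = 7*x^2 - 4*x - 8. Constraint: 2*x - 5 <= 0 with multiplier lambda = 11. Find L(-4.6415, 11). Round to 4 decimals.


Step 1: Evaluate f(x).
f(-4.6415) = 7*(-4.6415)^2 - 4*(-4.6415) - 8 = 161.3707
Step 2: Evaluate g(x).
g(-4.6415) = 2*-4.6415 - 5 = -14.283
Step 3: Compute Lagrangian.
L = 161.3707 + 11*-14.283 = 4.2577


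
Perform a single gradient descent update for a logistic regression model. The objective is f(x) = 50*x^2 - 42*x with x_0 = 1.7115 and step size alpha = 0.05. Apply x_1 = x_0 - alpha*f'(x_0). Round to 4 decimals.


We compute the gradient at x_0 and apply the update.
f'(x) = 100*x - 42
f'(1.7115) = 100*1.7115 - 42 = 129.15
x_1 = 1.7115 - 0.05*129.15 = -4.746


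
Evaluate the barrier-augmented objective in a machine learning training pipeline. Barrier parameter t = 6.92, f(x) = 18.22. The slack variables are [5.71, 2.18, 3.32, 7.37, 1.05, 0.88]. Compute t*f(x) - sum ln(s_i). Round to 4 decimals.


Step 1: Compute log-barrier.
ln values: [1.7422, 0.7793, 1.2, 1.9974, 0.0488, -0.1278]
phi = -(1.7422 + 0.7793 + 1.2 + 1.9974 + 0.0488 - 0.1278) = -5.6399
Step 2: Compute augmented objective.
t*f(x) = 6.92*18.22 = 126.0824
Total = 126.0824 - 5.6399 = 120.4425


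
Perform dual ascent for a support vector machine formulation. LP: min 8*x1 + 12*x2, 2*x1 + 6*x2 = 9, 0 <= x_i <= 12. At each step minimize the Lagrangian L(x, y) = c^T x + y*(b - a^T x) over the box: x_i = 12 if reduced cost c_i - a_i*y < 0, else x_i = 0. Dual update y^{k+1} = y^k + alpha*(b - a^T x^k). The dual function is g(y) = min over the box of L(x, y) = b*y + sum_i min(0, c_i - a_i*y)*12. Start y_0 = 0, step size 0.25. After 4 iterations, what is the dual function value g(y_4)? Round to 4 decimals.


Dual ascent for LP: min 8*x1 + 12*x2, 2*x1 + 6*x2 = 9, 0 <= x_i <= 12
Step 1: y^k = 0.0, reduced costs: (8.0, 12.0)
  x^k = (0.0, 0.0), subgradient = b - a^T x = 9.0
  y^{k+1} = 0.0 + 0.25*9.0 = 2.25
Step 2: y^k = 2.25, reduced costs: (3.5, -1.5)
  x^k = (0.0, 12.0), subgradient = b - a^T x = -63.0
  y^{k+1} = 2.25 + 0.25*-63.0 = -13.5
Step 3: y^k = -13.5, reduced costs: (35.0, 93.0)
  x^k = (0.0, 0.0), subgradient = b - a^T x = 9.0
  y^{k+1} = -13.5 + 0.25*9.0 = -11.25
Step 4: y^k = -11.25, reduced costs: (30.5, 79.5)
  x^k = (0.0, 0.0), subgradient = b - a^T x = 9.0
  y^{k+1} = -11.25 + 0.25*9.0 = -9.0
Dual objective at y_4 = -9.0: reduced costs (26.0, 66.0), box minimizer x = (0.0, 0.0)
g(y_4) = b*y + (c1 - a1*y)*x1 + (c2 - a2*y)*x2 = 9*(-9.0) + 26.0*0.0 + 66.0*0.0 = -81.0 + 0.0 + 0.0 = -81.0


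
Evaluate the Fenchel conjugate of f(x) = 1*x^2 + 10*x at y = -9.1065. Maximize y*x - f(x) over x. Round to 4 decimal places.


f*(y) = sup_x {y*x - a*x^2 - b*x} = sup_x {(y-b)*x - a*x^2}
FOC: (y - b) - 2a*x = 0 => x* = (y - b)/(2a)
x* = (-9.1065 - 10)/(2*1) = -9.5533
f*(-9.1065) = (y-b)^2/(4a) = (-9.1065 - 10)^2/(4*1)
= 365.0583/4 = 91.2646


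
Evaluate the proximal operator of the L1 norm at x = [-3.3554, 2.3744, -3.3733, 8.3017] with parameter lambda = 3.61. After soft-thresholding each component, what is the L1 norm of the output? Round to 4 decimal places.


Soft-thresholding with lambda = 3.61:
prox(-3.3554) = sign(-3.3554)*max(|-3.3554| - 3.61, 0) = 0.0
prox(2.3744) = sign(2.3744)*max(|2.3744| - 3.61, 0) = 0.0
prox(-3.3733) = sign(-3.3733)*max(|-3.3733| - 3.61, 0) = 0.0
prox(8.3017) = sign(8.3017)*max(|8.3017| - 3.61, 0) = 4.6917
prox(x) = [0.0, 0.0, 0.0, 4.6917]
||prox(x)||_1 = 0.0 + 0.0 + 0.0 + 4.6917 = 4.6917


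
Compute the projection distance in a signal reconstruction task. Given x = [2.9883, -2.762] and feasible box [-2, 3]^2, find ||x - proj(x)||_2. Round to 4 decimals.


Project each component onto [-2, 3].
clip(2.9883) = 2.9883, clip(-2.762) = -2.0
Projection = [2.9883, -2.0]
Squared diffs: [0.0, 0.5806]
Distance = sqrt(0.5806) = 0.762


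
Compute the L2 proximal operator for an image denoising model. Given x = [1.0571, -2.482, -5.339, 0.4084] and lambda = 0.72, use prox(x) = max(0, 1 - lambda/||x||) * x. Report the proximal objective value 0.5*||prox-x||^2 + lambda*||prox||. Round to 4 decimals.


Step 1: Compute ||x||.
||x|| = 5.9958
Step 2: Compute scaling factor.
scale = max(0, 1 - 0.72/5.9958) = 0.8799
Step 3: prox(x) = [0.9302, -2.184, -4.6979, 0.3594]
||prox(x)|| = 5.2758
Step 4: Proximal objective.
0.5*||prox-x||^2 = 0.2592
lambda*||prox|| = 3.7986
Total = 4.0578


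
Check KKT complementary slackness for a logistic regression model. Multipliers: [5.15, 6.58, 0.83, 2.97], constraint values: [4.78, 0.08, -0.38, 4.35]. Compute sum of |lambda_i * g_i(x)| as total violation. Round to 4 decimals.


KKT complementary slackness check:
lambda_1 * g_1 = 5.15 * 4.78 = 24.617
lambda_2 * g_2 = 6.58 * 0.08 = 0.5264
lambda_3 * g_3 = 0.83 * -0.38 = -0.3154
lambda_4 * g_4 = 2.97 * 4.35 = 12.9195
Total violation = 24.617 + 0.5264 + 0.3154 + 12.9195 = 38.3783


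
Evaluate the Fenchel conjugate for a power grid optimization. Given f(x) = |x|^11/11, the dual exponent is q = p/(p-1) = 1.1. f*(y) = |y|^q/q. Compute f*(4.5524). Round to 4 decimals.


The conjugate exponent q satisfies 1/p + 1/q = 1.
p = 11, so q = 11/(11 - 1) = 1.1
|y|^q = 4.5524^1.1 = 5.2974
f*(4.5524) = 5.2974 / 1.1 = 4.8158


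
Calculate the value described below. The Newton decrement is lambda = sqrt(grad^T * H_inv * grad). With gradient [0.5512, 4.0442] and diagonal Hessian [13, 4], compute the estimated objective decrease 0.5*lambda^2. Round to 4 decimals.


Step 1: H is diagonal, so H^(-1) * g = [0.0424, 1.0111].
Step 2: g^T H^(-1) g = sum_i g_i^2 / H_ii
  = (0.5512)^2/13 + (4.0442)^2/4
  = 0.0234 + 4.0889 = 4.1123
Step 3: Objective decrease = 0.5 * g^T H^(-1) g = 2.0561


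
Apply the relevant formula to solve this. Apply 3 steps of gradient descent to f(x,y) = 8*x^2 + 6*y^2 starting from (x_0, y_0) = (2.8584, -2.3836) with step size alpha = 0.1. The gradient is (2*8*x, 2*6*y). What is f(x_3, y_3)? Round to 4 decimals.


Gradient descent on f(x,y) = 8*x^2 + 6*y^2.
Starting point: (2.8584, -2.3836), alpha = 0.1
Step 1: grad_x = 2*8*2.8584 = 45.7344, grad_y = 2*6*-2.3836 = -28.6032
  x_1 = 2.8584 - 0.1*45.7344 = -1.715
  y_1 = -2.3836 - 0.1*-28.6032 = 0.4767
Step 2: grad_x = 2*8*-1.715 = -27.4406, grad_y = 2*6*0.4767 = 5.7206
  x_2 = -1.715 - 0.1*-27.4406 = 1.029
  y_2 = 0.4767 - 0.1*5.7206 = -0.0953
Step 3: grad_x = 2*8*1.029 = 16.4644, grad_y = 2*6*-0.0953 = -1.1441
  x_3 = 1.029 - 0.1*16.4644 = -0.6174
  y_3 = -0.0953 - 0.1*-1.1441 = 0.0191
f(-0.6174, 0.0191) = 8*(-0.6174)^2 + 6*0.0191^2 = 3.0518


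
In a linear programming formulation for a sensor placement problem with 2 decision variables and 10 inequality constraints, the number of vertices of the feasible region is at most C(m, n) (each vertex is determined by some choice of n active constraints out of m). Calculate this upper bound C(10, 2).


Each vertex corresponds to some choice of n active constraints out of m, so the number of vertices is at most C(m, n) = m! / (n!(m-n)!).
m = 10, n = 2
Numerator: 10 * 9
Denominator: 2! = 2
C(10, 2) = 45


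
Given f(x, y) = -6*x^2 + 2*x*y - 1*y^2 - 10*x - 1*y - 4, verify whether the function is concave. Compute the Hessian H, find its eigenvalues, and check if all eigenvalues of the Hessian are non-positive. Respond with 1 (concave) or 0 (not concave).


The Hessian of f(x,y) = -6*x^2 + 2*x*y - 1*y^2 - 10*x - 1*y - 4 is:
H = [[-12, 2], [2, -2]]
Trace = -12 - 2 = -14
Determinant = -12*-2 - (2)^2 = 20
Discriminant = (-14)^2 - 4*20 = 116.0
Eigenvalues: lambda_1 = -12.3852, lambda_2 = -1.6148
The function is concave.

1


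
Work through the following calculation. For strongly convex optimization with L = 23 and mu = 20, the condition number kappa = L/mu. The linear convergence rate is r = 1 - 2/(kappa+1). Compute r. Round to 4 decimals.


Step 1: Compute the condition number.
kappa = L/mu = 23/20 = 1.15
Step 2: Compute the convergence rate.
r = 1 - 2/(kappa + 1) = 1 - 2*mu/(L + mu) = (L - mu)/(L + mu) = 3/43 = 0.0698


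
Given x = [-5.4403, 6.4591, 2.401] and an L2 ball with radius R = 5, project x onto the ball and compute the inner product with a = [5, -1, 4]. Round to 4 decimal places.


Step 1: Compute ||x|| (intermediates to 6 decimals).
||x|| = sqrt((-5.4403)^2 + 6.4591^2 + 2.401^2) = 8.779615
Step 2: Project.
Since ||x|| > R, scale = R/||x|| = 5/8.779615 = 0.569501, proj(x) = scale * x
proj(x) = [-3.098256, 3.678464, 1.367372]
Step 3: Dot product.
a^T * proj(x) = 5*(-3.098256) - 1*3.678464 + 4*1.367372 = -13.7003


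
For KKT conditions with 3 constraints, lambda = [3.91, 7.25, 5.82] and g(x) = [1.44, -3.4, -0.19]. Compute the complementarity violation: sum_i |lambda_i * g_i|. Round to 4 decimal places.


KKT complementary slackness check:
lambda_1 * g_1 = 3.91 * 1.44 = 5.6304
lambda_2 * g_2 = 7.25 * -3.4 = -24.65
lambda_3 * g_3 = 5.82 * -0.19 = -1.1058
Total violation = 5.6304 + 24.65 + 1.1058 = 31.3862


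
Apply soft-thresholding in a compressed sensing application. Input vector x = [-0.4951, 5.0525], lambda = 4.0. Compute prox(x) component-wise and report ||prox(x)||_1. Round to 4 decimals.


Soft-thresholding with lambda = 4.0:
prox(-0.4951) = sign(-0.4951)*max(|-0.4951| - 4.0, 0) = 0.0
prox(5.0525) = sign(5.0525)*max(|5.0525| - 4.0, 0) = 1.0525
prox(x) = [0.0, 1.0525]
||prox(x)||_1 = 0.0 + 1.0525 = 1.0525


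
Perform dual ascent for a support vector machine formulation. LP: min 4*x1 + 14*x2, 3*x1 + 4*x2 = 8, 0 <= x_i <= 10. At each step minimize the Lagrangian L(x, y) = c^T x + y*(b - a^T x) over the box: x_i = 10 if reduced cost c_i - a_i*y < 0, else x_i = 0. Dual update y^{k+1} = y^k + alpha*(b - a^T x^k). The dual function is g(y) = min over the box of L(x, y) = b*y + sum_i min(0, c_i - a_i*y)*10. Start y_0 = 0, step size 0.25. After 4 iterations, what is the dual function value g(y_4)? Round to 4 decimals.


Dual ascent for LP: min 4*x1 + 14*x2, 3*x1 + 4*x2 = 8, 0 <= x_i <= 10
Step 1: y^k = 0.0, reduced costs: (4.0, 14.0)
  x^k = (0.0, 0.0), subgradient = b - a^T x = 8.0
  y^{k+1} = 0.0 + 0.25*8.0 = 2.0
Step 2: y^k = 2.0, reduced costs: (-2.0, 6.0)
  x^k = (10.0, 0.0), subgradient = b - a^T x = -22.0
  y^{k+1} = 2.0 + 0.25*-22.0 = -3.5
Step 3: y^k = -3.5, reduced costs: (14.5, 28.0)
  x^k = (0.0, 0.0), subgradient = b - a^T x = 8.0
  y^{k+1} = -3.5 + 0.25*8.0 = -1.5
Step 4: y^k = -1.5, reduced costs: (8.5, 20.0)
  x^k = (0.0, 0.0), subgradient = b - a^T x = 8.0
  y^{k+1} = -1.5 + 0.25*8.0 = 0.5
Dual objective at y_4 = 0.5: reduced costs (2.5, 12.0), box minimizer x = (0.0, 0.0)
g(y_4) = b*y + (c1 - a1*y)*x1 + (c2 - a2*y)*x2 = 8*0.5 + 2.5*0.0 + 12.0*0.0 = 4.0 + 0.0 + 0.0 = 4.0
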